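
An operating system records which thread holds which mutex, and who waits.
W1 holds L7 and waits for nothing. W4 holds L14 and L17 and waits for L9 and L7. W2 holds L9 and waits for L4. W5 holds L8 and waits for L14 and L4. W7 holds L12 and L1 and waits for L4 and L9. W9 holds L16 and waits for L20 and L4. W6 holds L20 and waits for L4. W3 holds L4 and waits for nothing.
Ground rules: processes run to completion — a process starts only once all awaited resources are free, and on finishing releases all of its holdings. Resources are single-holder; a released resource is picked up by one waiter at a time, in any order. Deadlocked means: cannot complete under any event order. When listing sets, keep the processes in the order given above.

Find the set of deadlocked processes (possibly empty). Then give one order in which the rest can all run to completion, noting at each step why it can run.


The deadlocked set is empty.
Key observation: every chain of waits terminates; starting from the processes that wait on nothing, all the rest unlock in turn.
One completion order for the rest: W1, W3, W6, W9, W2, W4, W7, W5.
Check, step by step:
  W1: no waits; runs immediately, freeing L7
  W3: no waits; runs immediately, freeing L4
  W6: everything it awaited (L4) is free; runs, freeing L20
  W9: everything it awaited (L20 and L4) is free; runs, freeing L16
  W2: everything it awaited (L4) is free; runs, freeing L9
  W4: everything it awaited (L9 and L7) is free; runs, freeing L14 and L17
  W7: everything it awaited (L4 and L9) is free; runs, freeing L12 and L1
  W5: everything it awaited (L14 and L4) is free; runs, freeing L8


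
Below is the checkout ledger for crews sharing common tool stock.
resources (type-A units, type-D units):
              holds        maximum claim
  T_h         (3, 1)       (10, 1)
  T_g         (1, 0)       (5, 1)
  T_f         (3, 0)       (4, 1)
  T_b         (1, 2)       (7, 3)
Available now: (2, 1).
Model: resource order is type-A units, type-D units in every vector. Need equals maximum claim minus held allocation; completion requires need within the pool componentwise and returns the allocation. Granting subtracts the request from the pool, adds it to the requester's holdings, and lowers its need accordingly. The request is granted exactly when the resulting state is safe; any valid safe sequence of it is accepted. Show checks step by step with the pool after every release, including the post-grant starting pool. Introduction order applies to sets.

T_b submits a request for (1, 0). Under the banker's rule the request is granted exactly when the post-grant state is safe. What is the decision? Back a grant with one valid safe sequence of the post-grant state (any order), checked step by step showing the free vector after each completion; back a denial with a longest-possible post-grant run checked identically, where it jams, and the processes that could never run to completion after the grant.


GRANT: granting preserves safety; a valid post-grant sequence is T_f, T_g, T_b, T_h.
Key observation: with (1, 1) left after the transfer, T_f can run at once — the state stays safe.
Check on the post-grant state, step by step:
  pool = (1, 1)
  run T_f (needs (1, 1), free (1, 1)); after release of (3, 0) the pool is (4, 1)
  run T_g (needs (4, 1), free (4, 1)); after release of (1, 0) the pool is (5, 1)
  run T_b (needs (5, 1), free (5, 1)); after release of (2, 2) the pool is (7, 3)
  run T_h (needs (7, 0), free (7, 3)); after release of (3, 1) the pool is (10, 4)


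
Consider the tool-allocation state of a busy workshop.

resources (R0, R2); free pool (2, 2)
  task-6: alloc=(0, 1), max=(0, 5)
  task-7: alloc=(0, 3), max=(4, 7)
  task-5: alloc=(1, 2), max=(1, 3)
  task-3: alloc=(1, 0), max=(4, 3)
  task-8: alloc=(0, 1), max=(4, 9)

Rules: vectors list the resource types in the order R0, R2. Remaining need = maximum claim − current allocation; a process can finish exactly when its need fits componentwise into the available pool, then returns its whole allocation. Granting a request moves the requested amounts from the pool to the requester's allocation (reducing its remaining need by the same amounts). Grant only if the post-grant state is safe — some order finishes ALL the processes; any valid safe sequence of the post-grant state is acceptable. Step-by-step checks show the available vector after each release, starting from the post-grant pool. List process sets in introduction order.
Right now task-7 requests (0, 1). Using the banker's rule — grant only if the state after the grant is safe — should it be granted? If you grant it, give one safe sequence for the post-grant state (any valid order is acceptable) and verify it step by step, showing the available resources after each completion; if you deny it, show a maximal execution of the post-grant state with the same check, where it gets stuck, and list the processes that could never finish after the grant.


GRANT: granting preserves safety; a valid post-grant sequence is task-5, task-3, task-7, task-6, task-8.
Key observation: post-grant, (2, 1) remains, and an order beginning with task-5 completes everyone.
Step-by-step check of the post-grant state:
  pool = (2, 1)
  task-5: need (0, 1) fits (2, 1); releases (1, 2), pool now (3, 3)
  task-3: need (3, 3) fits (3, 3); releases (1, 0), pool now (4, 3)
  task-7: need (4, 3) fits (4, 3); releases (0, 4), pool now (4, 7)
  task-6: need (0, 4) fits (4, 7); releases (0, 1), pool now (4, 8)
  task-8: need (4, 8) fits (4, 8); releases (0, 1), pool now (4, 9)


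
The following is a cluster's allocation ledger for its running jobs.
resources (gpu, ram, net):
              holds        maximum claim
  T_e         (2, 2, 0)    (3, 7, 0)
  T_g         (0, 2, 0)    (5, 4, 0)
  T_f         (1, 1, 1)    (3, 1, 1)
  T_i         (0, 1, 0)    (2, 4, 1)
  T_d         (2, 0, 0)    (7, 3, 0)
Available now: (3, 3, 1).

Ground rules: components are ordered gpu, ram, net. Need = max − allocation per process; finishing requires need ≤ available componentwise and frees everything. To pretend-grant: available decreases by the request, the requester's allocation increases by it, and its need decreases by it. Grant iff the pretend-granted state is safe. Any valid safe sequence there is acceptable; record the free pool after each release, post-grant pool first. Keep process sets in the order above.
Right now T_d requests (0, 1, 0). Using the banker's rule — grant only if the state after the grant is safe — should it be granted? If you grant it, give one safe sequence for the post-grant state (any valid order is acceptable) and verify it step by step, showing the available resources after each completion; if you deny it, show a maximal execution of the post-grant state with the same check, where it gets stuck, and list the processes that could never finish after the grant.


DENY. Granting would leave the state unsafe.
Key observation: after T_f, T_i the pool peaks at (4, 4, 2), and each blocked process is short somewhere: T_e on ram; T_g on gpu; T_d on gpu.
Pretend the grant happened; the run T_f, T_i goes as far as possible. Step-by-step check:
  pool = (3, 2, 1)
  run T_f (needs (2, 0, 0), free (3, 2, 1)); after release of (1, 1, 1) the pool is (4, 3, 2)
  run T_i (needs (2, 3, 1), free (4, 3, 2)); after release of (0, 1, 0) the pool is (4, 4, 2)
  T_e cannot run: need (1, 5, 0) vs free (4, 4, 2) (insufficient ram)
  T_g cannot run: need (5, 2, 0) vs free (4, 4, 2) (insufficient gpu)
  T_d cannot run: need (5, 2, 0) vs free (4, 4, 2) (insufficient gpu)
Had the request been granted, T_e, T_g and T_d could never finish.


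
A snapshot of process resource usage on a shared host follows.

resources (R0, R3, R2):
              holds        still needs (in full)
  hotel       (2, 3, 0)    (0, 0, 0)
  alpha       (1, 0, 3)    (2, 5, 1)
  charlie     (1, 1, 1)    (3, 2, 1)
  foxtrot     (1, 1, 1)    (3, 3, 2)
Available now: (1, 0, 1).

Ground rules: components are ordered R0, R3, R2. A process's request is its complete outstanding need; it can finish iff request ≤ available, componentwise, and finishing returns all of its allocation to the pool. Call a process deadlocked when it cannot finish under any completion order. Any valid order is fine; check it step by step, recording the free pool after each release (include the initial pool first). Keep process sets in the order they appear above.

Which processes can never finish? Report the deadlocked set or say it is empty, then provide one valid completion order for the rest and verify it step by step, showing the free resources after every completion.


The deadlocked set is empty.
Key observation: hotel can run right away; the returned allocation unlocks the remaining processes in turn.
A valid finishing order for the others: hotel, charlie, foxtrot, alpha. Check, step by step:
  pool = (1, 0, 1)
  run hotel (needs (0, 0, 0), free (1, 0, 1)); after release of (2, 3, 0) the pool is (3, 3, 1)
  run charlie (needs (3, 2, 1), free (3, 3, 1)); after release of (1, 1, 1) the pool is (4, 4, 2)
  run foxtrot (needs (3, 3, 2), free (4, 4, 2)); after release of (1, 1, 1) the pool is (5, 5, 3)
  run alpha (needs (2, 5, 1), free (5, 5, 3)); after release of (1, 0, 3) the pool is (6, 5, 6)


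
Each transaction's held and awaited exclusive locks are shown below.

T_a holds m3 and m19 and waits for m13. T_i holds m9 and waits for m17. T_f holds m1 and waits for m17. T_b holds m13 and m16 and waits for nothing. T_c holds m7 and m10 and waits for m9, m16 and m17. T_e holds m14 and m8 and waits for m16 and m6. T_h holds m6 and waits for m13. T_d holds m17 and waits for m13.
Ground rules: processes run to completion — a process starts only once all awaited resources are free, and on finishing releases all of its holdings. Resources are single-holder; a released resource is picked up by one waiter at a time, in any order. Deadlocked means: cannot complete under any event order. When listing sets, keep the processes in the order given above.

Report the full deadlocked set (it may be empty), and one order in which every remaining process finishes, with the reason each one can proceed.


No process is deadlocked.
Key observation: the waits form no ring: some process can always run, and its releases unblock the others one by one.
The rest can finish in the order T_b, T_h, T_d, T_e, T_a, T_f, T_i, T_c.
Check, step by step:
  run T_b (it waits on nothing); releases m13 and m16
  T_h waits on m13 — all released -> runs and releases m6
  T_d waits on m13 — all released -> runs and releases m17
  T_e waits on m16 and m6 — all released -> runs and releases m14 and m8
  T_a waits on m13 — all released -> runs and releases m3 and m19
  T_f waits on m17 — all released -> runs and releases m1
  T_i waits on m17 — all released -> runs and releases m9
  T_c waits on m9, m16 and m17 — all released -> runs and releases m7 and m10


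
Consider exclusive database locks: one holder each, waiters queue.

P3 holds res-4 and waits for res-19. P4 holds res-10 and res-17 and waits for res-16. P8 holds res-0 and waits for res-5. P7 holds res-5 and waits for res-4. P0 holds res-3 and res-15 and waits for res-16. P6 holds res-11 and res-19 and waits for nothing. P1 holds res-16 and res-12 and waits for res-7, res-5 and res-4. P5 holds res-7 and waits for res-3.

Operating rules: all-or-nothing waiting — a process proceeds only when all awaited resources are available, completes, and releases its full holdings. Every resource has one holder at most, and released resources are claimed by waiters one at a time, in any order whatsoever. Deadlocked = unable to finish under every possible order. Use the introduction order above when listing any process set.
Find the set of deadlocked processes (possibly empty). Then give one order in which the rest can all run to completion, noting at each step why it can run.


Deadlocked set: P4, P0, P1 and P5.
Key observation: the loop P1 -> P5 -> P0 -> P1 blocks itself forever; P4 waits into the deadlock from upstream.
The rest can finish in the order P6, P3, P7, P8.
Check, step by step:
  run P6 (it waits on nothing); releases res-11 and res-19
  run P3 (all its waits — res-19 — are resolved); releases res-4
  run P7 (all its waits — res-4 — are resolved); releases res-5
  run P8 (all its waits — res-5 — are resolved); releases res-0


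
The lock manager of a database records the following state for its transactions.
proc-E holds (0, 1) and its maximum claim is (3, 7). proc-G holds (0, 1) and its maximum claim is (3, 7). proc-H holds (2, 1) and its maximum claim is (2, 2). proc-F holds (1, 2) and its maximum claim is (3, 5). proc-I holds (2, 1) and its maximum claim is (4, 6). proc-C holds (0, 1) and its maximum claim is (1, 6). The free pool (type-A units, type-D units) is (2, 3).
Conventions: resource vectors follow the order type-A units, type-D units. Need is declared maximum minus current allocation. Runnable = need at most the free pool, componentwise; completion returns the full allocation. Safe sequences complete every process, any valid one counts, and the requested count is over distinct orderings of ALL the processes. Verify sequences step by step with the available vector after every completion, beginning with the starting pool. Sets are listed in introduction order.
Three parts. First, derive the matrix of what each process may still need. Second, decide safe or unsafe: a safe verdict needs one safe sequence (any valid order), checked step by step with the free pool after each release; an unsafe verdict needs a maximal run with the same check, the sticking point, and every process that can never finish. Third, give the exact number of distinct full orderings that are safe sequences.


(1) Need matrix, components ordered type-A units, type-D units:
  proc-E: (3, 6)
  proc-G: (3, 6)
  proc-H: (0, 1)
  proc-F: (2, 3)
  proc-I: (2, 5)
  proc-C: (1, 5)
(2) SAFE. One safe sequence: proc-H, proc-F, proc-E, proc-G, proc-C, proc-I.
Key observation: the order's first zero-slack moment is proc-E ((3, 6) needed, (5, 6) free — a requested resource with nothing to spare).
Check, step by step:
  pool = (2, 3)
  proc-H needs (0, 1) <= (2, 3) -> finishes; pool += (2, 1) = (4, 4)
  proc-F needs (2, 3) <= (4, 4) -> finishes; pool += (1, 2) = (5, 6)
  proc-E needs (3, 6) <= (5, 6) -> finishes; pool += (0, 1) = (5, 7)
  proc-G needs (3, 6) <= (5, 7) -> finishes; pool += (0, 1) = (5, 8)
  proc-C needs (1, 5) <= (5, 8) -> finishes; pool += (0, 1) = (5, 9)
  proc-I needs (2, 5) <= (5, 9) -> finishes; pool += (2, 1) = (7, 10)
(3) The exact count: 96 of the possible complete orderings are safe sequences.


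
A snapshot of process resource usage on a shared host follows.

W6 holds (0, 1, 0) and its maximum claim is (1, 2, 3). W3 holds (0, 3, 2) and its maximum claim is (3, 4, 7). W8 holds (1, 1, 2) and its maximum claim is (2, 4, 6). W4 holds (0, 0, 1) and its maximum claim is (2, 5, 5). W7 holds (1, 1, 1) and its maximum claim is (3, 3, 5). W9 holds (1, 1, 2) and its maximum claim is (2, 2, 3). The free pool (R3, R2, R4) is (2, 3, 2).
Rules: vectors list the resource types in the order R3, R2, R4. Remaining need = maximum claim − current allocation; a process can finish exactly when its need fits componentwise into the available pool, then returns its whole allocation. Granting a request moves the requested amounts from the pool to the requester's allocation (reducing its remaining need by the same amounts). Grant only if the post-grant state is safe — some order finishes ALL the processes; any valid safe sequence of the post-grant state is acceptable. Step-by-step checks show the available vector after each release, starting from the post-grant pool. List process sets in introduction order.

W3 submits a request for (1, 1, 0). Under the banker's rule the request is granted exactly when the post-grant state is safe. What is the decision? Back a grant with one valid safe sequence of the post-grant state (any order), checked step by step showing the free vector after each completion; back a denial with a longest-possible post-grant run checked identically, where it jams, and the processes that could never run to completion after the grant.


GRANT. The post-grant state is safe; one safe sequence: W9, W6, W7, W3, W4, W8.
Key observation: post-grant, (1, 2, 2) remains, and an order beginning with W9 completes everyone.
Verifying the post-grant state step by step:
  pool = (1, 2, 2)
  W9: need (1, 1, 1) fits (1, 2, 2); releases (1, 1, 2), pool now (2, 3, 4)
  W6: need (1, 1, 3) fits (2, 3, 4); releases (0, 1, 0), pool now (2, 4, 4)
  W7: need (2, 2, 4) fits (2, 4, 4); releases (1, 1, 1), pool now (3, 5, 5)
  W3: need (2, 0, 5) fits (3, 5, 5); releases (1, 4, 2), pool now (4, 9, 7)
  W4: need (2, 5, 4) fits (4, 9, 7); releases (0, 0, 1), pool now (4, 9, 8)
  W8: need (1, 3, 4) fits (4, 9, 8); releases (1, 1, 2), pool now (5, 10, 10)


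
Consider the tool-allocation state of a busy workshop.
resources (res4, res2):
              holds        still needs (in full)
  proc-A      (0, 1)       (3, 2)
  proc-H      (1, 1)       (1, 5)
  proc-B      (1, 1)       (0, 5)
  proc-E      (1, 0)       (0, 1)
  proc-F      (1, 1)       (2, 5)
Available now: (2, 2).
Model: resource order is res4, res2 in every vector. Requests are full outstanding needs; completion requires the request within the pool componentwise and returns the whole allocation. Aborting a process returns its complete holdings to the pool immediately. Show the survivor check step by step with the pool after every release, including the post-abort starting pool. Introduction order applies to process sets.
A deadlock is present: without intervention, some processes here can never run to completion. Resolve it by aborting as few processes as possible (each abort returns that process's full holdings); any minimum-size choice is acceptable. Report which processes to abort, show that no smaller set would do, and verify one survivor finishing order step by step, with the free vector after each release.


Minimum abort set: proc-H and proc-B.
Key observation: no ordering could ever have run proc-F before the abort of proc-H and proc-B; with (2, 2) back in the pool it fits at step 3.
Why nothing smaller works — every single abort fails: proc-A alone leaves proc-H blocked (short on res2); proc-H alone leaves proc-B blocked (short on res2); proc-B alone leaves proc-H blocked (short on res2); proc-E alone leaves proc-H blocked (short on res2); proc-F alone leaves proc-H blocked (short on res2).
The survivors complete as proc-E, proc-A, proc-F. Walking it through (starting from the post-abort pool):
  pool = (4, 4)
  proc-E: need (0, 1) fits (4, 4); releases (1, 0), pool now (5, 4)
  proc-A: need (3, 2) fits (5, 4); releases (0, 1), pool now (5, 5)
  proc-F: need (2, 5) fits (5, 5); releases (1, 1), pool now (6, 6)


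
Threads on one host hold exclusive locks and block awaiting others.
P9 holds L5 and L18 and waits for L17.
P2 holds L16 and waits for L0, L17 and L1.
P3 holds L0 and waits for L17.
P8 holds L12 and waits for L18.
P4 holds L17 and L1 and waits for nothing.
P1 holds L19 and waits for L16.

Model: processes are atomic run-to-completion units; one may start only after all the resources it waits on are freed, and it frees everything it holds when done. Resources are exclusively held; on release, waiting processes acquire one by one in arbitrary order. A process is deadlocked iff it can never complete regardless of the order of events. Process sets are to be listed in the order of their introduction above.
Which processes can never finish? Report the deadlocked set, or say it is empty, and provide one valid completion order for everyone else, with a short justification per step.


The deadlocked set is empty.
Key observation: the wait relation is loop-free; peeling off processes with no waits unwinds the whole state.
A valid finishing order for the others: P4, P9, P3, P2, P1, P8.
Walking it through:
  run P4 (it waits on nothing); releases L17 and L1
  run P9 (all its waits — L17 — are resolved); releases L5 and L18
  run P3 (all its waits — L17 — are resolved); releases L0
  run P2 (all its waits — L0, L17 and L1 — are resolved); releases L16
  run P1 (all its waits — L16 — are resolved); releases L19
  run P8 (all its waits — L18 — are resolved); releases L12


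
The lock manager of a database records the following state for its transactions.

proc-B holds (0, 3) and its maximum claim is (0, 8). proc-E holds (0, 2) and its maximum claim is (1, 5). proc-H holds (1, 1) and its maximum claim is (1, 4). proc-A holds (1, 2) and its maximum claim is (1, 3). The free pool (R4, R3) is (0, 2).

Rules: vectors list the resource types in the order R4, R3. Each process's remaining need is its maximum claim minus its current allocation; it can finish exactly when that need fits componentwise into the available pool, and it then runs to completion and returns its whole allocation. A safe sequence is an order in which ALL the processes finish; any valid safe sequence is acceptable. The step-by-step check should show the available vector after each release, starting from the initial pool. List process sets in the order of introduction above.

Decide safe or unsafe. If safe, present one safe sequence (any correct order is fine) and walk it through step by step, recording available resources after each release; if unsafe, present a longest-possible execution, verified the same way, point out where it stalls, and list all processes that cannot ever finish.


SAFE — a valid safe sequence is proc-A, proc-H, proc-B, proc-E.
Key observation: proc-B is the earliest step where a requested resource binds exactly: need (0, 5), pool (2, 5) at its turn.
Verifying each step:
  pool = (0, 2)
  proc-A needs (0, 1) <= (0, 2) -> finishes; pool += (1, 2) = (1, 4)
  proc-H needs (0, 3) <= (1, 4) -> finishes; pool += (1, 1) = (2, 5)
  proc-B needs (0, 5) <= (2, 5) -> finishes; pool += (0, 3) = (2, 8)
  proc-E needs (1, 3) <= (2, 8) -> finishes; pool += (0, 2) = (2, 10)


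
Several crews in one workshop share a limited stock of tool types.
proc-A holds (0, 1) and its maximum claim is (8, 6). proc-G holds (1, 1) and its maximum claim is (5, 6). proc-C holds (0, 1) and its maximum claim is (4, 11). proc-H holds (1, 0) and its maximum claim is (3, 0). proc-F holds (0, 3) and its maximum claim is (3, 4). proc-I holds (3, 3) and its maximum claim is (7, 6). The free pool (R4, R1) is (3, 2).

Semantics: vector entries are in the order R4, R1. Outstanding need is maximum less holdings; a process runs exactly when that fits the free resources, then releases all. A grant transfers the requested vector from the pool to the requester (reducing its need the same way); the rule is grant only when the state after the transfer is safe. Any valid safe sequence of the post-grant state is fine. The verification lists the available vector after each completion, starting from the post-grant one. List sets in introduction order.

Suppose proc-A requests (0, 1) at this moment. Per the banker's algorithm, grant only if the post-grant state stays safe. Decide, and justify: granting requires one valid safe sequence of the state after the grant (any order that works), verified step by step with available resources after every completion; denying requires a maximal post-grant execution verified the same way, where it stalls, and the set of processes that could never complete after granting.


GRANT: granting preserves safety; a valid post-grant sequence is proc-F, proc-H, proc-I, proc-G, proc-A, proc-C.
Key observation: after the grant the pool drops to (3, 1), which still lets proc-F finish first and unwind the rest.
Verifying the post-grant state step by step:
  pool = (3, 1)
  proc-F needs (3, 1) <= (3, 1) -> finishes; pool += (0, 3) = (3, 4)
  proc-H needs (2, 0) <= (3, 4) -> finishes; pool += (1, 0) = (4, 4)
  proc-I needs (4, 3) <= (4, 4) -> finishes; pool += (3, 3) = (7, 7)
  proc-G needs (4, 5) <= (7, 7) -> finishes; pool += (1, 1) = (8, 8)
  proc-A needs (8, 4) <= (8, 8) -> finishes; pool += (0, 2) = (8, 10)
  proc-C needs (4, 10) <= (8, 10) -> finishes; pool += (0, 1) = (8, 11)


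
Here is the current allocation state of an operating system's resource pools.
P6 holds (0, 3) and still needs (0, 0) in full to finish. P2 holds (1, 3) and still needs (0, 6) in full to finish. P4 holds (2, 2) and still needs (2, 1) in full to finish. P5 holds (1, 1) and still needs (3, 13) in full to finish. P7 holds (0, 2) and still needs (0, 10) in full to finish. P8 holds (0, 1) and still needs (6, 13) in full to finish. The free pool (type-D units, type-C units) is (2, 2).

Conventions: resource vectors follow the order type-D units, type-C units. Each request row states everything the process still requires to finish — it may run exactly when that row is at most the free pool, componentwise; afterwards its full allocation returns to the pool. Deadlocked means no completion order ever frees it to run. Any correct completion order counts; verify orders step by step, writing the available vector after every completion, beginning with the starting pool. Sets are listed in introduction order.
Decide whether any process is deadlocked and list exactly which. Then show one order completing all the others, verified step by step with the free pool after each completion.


Deadlocked: P5 and P8.
Key observation: the wall is type-C units: completing P6, P4, P2, P7 brings the pool only to (5, 12), and all the rest need more.
A valid finishing order for the others: P6, P4, P2, P7. Walking it through:
  pool = (2, 2)
  P6: need (0, 0) fits (2, 2); releases (0, 3), pool now (2, 5)
  P4: need (2, 1) fits (2, 5); releases (2, 2), pool now (4, 7)
  P2: need (0, 6) fits (4, 7); releases (1, 3), pool now (5, 10)
  P7: need (0, 10) fits (5, 10); releases (0, 2), pool now (5, 12)
None of the blocked processes ever fits:
  P5 still needs (3, 13) but only (5, 12) is free — short on type-C units
  P8 still needs (6, 13) but only (5, 12) is free — short on type-D units and type-C units


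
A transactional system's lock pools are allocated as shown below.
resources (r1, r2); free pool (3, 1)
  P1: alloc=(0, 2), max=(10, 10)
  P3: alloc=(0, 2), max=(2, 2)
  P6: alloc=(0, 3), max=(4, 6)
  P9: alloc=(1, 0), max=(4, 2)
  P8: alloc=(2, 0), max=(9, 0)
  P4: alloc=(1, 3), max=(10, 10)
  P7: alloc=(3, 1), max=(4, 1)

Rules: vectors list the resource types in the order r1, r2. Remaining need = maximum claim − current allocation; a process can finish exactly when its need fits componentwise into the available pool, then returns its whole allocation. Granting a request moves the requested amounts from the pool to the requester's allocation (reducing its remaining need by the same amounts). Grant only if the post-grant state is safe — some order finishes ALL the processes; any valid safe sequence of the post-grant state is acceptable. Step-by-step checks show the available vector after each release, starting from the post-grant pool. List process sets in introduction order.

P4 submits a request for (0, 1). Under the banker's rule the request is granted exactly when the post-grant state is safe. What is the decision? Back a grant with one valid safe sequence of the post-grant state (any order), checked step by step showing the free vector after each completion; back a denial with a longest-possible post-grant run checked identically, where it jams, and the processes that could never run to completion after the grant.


GRANT — the state after the grant stays safe, e.g. via P7, P3, P9, P8, P6, P4, P1.
Key observation: the grant leaves (3, 0) free — enough for P7, whose release restarts the cascade.
Step-by-step check of the post-grant state:
  pool = (3, 0)
  run P7 (needs (1, 0), free (3, 0)); after release of (3, 1) the pool is (6, 1)
  run P3 (needs (2, 0), free (6, 1)); after release of (0, 2) the pool is (6, 3)
  run P9 (needs (3, 2), free (6, 3)); after release of (1, 0) the pool is (7, 3)
  run P8 (needs (7, 0), free (7, 3)); after release of (2, 0) the pool is (9, 3)
  run P6 (needs (4, 3), free (9, 3)); after release of (0, 3) the pool is (9, 6)
  run P4 (needs (9, 6), free (9, 6)); after release of (1, 4) the pool is (10, 10)
  run P1 (needs (10, 8), free (10, 10)); after release of (0, 2) the pool is (10, 12)


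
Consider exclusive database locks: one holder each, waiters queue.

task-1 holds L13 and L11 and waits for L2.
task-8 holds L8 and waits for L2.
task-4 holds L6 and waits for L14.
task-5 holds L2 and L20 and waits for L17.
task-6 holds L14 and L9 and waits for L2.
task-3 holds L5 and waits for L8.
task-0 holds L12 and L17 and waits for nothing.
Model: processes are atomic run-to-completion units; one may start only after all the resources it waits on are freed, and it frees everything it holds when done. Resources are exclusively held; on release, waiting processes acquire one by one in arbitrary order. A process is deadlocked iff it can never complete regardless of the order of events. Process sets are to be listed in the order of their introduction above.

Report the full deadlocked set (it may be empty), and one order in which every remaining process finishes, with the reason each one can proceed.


No process is deadlocked.
Key observation: the wait relation is loop-free; peeling off processes with no waits unwinds the whole state.
The rest can finish in the order task-0, task-5, task-6, task-8, task-3, task-4, task-1.
Verifying each step:
  run task-0 (it waits on nothing); releases L12 and L17
  task-5: everything it awaited (L17) is free; runs, freeing L2 and L20
  task-6: everything it awaited (L2) is free; runs, freeing L14 and L9
  task-8: everything it awaited (L2) is free; runs, freeing L8
  task-3: everything it awaited (L8) is free; runs, freeing L5
  task-4: everything it awaited (L14) is free; runs, freeing L6
  task-1: everything it awaited (L2) is free; runs, freeing L13 and L11


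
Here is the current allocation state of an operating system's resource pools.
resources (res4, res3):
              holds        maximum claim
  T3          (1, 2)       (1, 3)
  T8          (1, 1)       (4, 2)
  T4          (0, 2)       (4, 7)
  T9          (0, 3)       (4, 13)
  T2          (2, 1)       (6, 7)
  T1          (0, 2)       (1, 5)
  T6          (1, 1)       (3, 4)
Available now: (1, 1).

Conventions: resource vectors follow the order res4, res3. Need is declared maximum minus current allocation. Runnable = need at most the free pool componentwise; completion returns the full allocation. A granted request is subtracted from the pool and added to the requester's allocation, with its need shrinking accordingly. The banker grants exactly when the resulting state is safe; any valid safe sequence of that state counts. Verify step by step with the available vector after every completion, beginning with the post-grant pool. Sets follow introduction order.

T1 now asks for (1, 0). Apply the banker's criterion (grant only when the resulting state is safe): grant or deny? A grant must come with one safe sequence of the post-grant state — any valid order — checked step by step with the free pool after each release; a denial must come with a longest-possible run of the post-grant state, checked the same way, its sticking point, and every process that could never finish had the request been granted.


GRANT: granting preserves safety; a valid post-grant sequence is T3, T1, T6, T8, T2, T4, T9.
Key observation: the transfer keeps a workable pool ((0, 1)); T3 starts the safe sequence.
Step-by-step check of the post-grant state:
  pool = (0, 1)
  T3: need (0, 1) fits (0, 1); releases (1, 2), pool now (1, 3)
  T1: need (0, 3) fits (1, 3); releases (1, 2), pool now (2, 5)
  T6: need (2, 3) fits (2, 5); releases (1, 1), pool now (3, 6)
  T8: need (3, 1) fits (3, 6); releases (1, 1), pool now (4, 7)
  T2: need (4, 6) fits (4, 7); releases (2, 1), pool now (6, 8)
  T4: need (4, 5) fits (6, 8); releases (0, 2), pool now (6, 10)
  T9: need (4, 10) fits (6, 10); releases (0, 3), pool now (6, 13)


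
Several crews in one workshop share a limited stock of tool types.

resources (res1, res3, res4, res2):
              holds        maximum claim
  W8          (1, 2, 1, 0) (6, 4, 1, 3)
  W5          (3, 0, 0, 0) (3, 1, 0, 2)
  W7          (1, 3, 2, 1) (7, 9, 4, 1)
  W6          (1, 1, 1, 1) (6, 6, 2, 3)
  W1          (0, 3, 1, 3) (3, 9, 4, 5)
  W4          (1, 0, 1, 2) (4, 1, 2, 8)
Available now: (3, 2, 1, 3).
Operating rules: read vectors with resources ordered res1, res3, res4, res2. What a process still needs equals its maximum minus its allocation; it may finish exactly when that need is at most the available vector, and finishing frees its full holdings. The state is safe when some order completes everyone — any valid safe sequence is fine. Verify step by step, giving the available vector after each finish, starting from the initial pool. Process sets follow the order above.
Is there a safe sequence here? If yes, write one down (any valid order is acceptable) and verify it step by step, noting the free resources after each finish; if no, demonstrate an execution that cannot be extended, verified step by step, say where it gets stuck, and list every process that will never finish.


UNSAFE.
Key observation: after W5, W8 the pool peaks at (7, 4, 2, 3), and each blocked process is short somewhere: W7 on res3; W6 on res3; W1 on res3, res4; W4 on res2.
Going as far as possible: W5, W8; after that, nothing fits. Walking it through:
  pool = (3, 2, 1, 3)
  W5 needs (0, 1, 0, 2) <= (3, 2, 1, 3) -> finishes; pool += (3, 0, 0, 0) = (6, 2, 1, 3)
  W8 needs (5, 2, 0, 3) <= (6, 2, 1, 3) -> finishes; pool += (1, 2, 1, 0) = (7, 4, 2, 3)
  blocked: W7 wants (6, 6, 2, 0), pool (7, 4, 2, 3) — not enough res3
  blocked: W6 wants (5, 5, 1, 2), pool (7, 4, 2, 3) — not enough res3
  blocked: W1 wants (3, 6, 3, 2), pool (7, 4, 2, 3) — not enough res3 and res4
  blocked: W4 wants (3, 1, 1, 6), pool (7, 4, 2, 3) — not enough res2
Permanently blocked: W7, W6, W1 and W4.


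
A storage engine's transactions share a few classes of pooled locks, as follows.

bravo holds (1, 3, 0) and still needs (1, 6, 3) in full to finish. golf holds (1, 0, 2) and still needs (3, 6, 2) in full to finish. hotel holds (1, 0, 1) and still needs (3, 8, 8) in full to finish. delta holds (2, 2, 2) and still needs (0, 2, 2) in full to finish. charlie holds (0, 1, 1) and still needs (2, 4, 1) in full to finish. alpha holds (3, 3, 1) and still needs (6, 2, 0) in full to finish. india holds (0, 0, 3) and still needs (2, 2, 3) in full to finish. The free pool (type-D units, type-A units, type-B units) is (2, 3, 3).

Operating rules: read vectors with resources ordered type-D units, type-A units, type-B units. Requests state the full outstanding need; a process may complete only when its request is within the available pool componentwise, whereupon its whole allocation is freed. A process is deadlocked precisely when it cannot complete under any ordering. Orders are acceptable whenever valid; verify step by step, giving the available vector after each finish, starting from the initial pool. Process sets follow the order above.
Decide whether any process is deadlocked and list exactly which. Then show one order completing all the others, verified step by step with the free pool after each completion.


The deadlocked set is empty.
Key observation: starting with delta, each completion frees enough for the next — no one is permanently blocked.
A valid finishing order for the others: delta, india, charlie, bravo, golf, hotel, alpha. Walking it through:
  pool = (2, 3, 3)
  run delta (needs (0, 2, 2), free (2, 3, 3)); after release of (2, 2, 2) the pool is (4, 5, 5)
  run india (needs (2, 2, 3), free (4, 5, 5)); after release of (0, 0, 3) the pool is (4, 5, 8)
  run charlie (needs (2, 4, 1), free (4, 5, 8)); after release of (0, 1, 1) the pool is (4, 6, 9)
  run bravo (needs (1, 6, 3), free (4, 6, 9)); after release of (1, 3, 0) the pool is (5, 9, 9)
  run golf (needs (3, 6, 2), free (5, 9, 9)); after release of (1, 0, 2) the pool is (6, 9, 11)
  run hotel (needs (3, 8, 8), free (6, 9, 11)); after release of (1, 0, 1) the pool is (7, 9, 12)
  run alpha (needs (6, 2, 0), free (7, 9, 12)); after release of (3, 3, 1) the pool is (10, 12, 13)


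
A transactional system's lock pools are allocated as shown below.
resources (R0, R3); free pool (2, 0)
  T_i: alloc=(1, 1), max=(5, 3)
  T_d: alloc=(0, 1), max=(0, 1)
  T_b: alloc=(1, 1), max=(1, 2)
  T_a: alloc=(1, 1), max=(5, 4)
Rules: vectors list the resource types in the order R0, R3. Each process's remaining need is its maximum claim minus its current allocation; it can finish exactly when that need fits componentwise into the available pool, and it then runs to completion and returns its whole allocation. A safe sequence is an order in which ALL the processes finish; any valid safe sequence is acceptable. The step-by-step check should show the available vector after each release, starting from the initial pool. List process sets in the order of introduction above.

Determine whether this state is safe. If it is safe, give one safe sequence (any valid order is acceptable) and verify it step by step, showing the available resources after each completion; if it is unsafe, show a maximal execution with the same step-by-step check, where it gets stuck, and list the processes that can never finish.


The state is UNSAFE.
Key observation: T_d, T_b can finish, but then (3, 2) is all there is, and the blocked group's R0 demands exceed it.
A maximal execution: T_d, T_b — then nothing else fits. Step-by-step check:
  pool = (2, 0)
  T_d needs (0, 0) <= (2, 0) -> finishes; pool += (0, 1) = (2, 1)
  T_b needs (0, 1) <= (2, 1) -> finishes; pool += (1, 1) = (3, 2)
  blocked: T_i wants (4, 2), pool (3, 2) — not enough R0
  blocked: T_a wants (4, 3), pool (3, 2) — not enough R0 and R3
Permanently blocked: T_i and T_a.


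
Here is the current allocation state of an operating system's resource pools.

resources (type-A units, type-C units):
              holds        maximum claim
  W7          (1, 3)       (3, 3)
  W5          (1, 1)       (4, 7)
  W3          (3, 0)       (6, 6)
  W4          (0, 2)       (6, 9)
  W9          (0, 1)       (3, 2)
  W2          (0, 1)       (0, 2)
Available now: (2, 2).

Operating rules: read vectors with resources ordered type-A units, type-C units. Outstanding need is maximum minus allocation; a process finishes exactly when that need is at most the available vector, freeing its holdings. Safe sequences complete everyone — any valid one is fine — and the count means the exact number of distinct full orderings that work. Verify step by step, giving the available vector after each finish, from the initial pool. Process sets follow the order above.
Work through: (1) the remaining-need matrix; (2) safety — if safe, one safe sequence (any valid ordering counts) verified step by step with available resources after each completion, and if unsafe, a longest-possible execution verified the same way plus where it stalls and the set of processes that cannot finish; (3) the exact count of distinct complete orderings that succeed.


(1) Need matrix, components ordered type-A units, type-C units:
  W7: (2, 0)
  W5: (3, 6)
  W3: (3, 6)
  W4: (6, 7)
  W9: (3, 1)
  W2: (0, 1)
(2) The state is SAFE; one workable sequence: W7, W9, W2, W3, W5, W4.
Key observation: the order's first zero-slack moment is W7 ((2, 0) needed, (2, 2) free — a requested resource with nothing to spare).
Check, step by step:
  pool = (2, 2)
  W7: need (2, 0) fits (2, 2); releases (1, 3), pool now (3, 5)
  W9: need (3, 1) fits (3, 5); releases (0, 1), pool now (3, 6)
  W2: need (0, 1) fits (3, 6); releases (0, 1), pool now (3, 7)
  W3: need (3, 6) fits (3, 7); releases (3, 0), pool now (6, 7)
  W5: need (3, 6) fits (6, 7); releases (1, 1), pool now (7, 8)
  W4: need (6, 7) fits (7, 8); releases (0, 2), pool now (7, 10)
(3) Exactly 30 of the possible complete orderings are safe sequences.


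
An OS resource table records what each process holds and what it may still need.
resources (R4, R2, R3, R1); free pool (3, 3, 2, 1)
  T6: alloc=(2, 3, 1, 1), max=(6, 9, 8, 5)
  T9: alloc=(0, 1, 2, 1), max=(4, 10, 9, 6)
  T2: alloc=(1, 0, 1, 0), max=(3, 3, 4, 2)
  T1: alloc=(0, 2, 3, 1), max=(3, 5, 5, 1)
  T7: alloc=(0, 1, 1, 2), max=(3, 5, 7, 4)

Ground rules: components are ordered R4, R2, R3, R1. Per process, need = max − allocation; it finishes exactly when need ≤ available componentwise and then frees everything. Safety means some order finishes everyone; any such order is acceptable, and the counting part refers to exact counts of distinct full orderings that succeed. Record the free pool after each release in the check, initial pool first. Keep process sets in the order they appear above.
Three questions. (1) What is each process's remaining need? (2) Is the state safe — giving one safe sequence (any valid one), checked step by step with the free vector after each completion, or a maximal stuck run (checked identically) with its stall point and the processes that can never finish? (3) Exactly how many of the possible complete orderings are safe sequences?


(1) Remaining need (order R4, R2, R3, R1):
  T6: (4, 6, 7, 4)
  T9: (4, 9, 7, 5)
  T2: (2, 3, 3, 2)
  T1: (3, 3, 2, 0)
  T7: (3, 4, 6, 2)
(2) SAFE. One safe sequence: T1, T2, T7, T6, T9.
Key observation: the order's first zero-slack moment is T1 ((3, 3, 2, 0) needed, (3, 3, 2, 1) free — a requested resource with nothing to spare).
Verifying each step:
  pool = (3, 3, 2, 1)
  T1: need (3, 3, 2, 0) fits (3, 3, 2, 1); releases (0, 2, 3, 1), pool now (3, 5, 5, 2)
  T2: need (2, 3, 3, 2) fits (3, 5, 5, 2); releases (1, 0, 1, 0), pool now (4, 5, 6, 2)
  T7: need (3, 4, 6, 2) fits (4, 5, 6, 2); releases (0, 1, 1, 2), pool now (4, 6, 7, 4)
  T6: need (4, 6, 7, 4) fits (4, 6, 7, 4); releases (2, 3, 1, 1), pool now (6, 9, 8, 5)
  T9: need (4, 9, 7, 5) fits (6, 9, 8, 5); releases (0, 1, 2, 1), pool now (6, 10, 10, 6)
(3) The exact count: 1 of the possible complete orderings is a safe sequence.
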